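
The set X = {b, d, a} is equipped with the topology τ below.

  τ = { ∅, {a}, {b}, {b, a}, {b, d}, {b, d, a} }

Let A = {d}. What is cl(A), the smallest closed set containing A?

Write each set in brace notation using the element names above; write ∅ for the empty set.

X∖A={b, a}, int(X∖A)={b, a}, hence cl(A)={d}

{d}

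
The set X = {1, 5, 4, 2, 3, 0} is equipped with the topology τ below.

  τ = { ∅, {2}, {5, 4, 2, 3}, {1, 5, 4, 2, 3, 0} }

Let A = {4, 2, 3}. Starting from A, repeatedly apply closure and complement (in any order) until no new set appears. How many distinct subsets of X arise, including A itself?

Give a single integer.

closure: X∖int(X∖A) = X∖∅ = {1, 5, 4, 2, 3, 0}
Let k=closure and c=complement:
  1. A     = {4, 2, 3}
  2. kA    = {1, 5, 4, 2, 3, 0}
  3. cA    = {1, 5, 0}
  4. ckA   = ∅
  5. kcA   = {1, 5, 4, 3, 0}
  6. ckcA  = {2}
— saturated at 6

6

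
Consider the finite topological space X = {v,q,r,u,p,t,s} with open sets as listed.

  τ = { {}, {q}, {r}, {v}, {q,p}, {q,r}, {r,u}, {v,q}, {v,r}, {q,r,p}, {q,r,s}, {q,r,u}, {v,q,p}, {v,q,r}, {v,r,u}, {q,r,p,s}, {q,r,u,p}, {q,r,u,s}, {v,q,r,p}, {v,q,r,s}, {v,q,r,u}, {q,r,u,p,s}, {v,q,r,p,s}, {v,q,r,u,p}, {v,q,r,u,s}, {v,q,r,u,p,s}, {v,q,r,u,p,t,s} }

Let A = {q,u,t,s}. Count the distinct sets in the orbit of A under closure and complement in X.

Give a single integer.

10

complement {v,r,p}; its interior {v,r}; cl(A) = X∖{v,r} = {q,u,p,t,s}
With k = closure, c = complement:
  1. A     = {q,u,t,s}
  2. kA    = {q,u,p,t,s}
  3. cA    = {v,r,p}
  4. ckA   = {v,r}
  5. kcA   = {v,r,u,p,t,s}
  6. kckA  = {v,r,u,t,s}
  7. ckcA  = {q}
  8. ckckA = {q,p}
  9. kckcA = {q,p,t,s}
  10. ckckcA = {v,r,u}
k, c of each give nothing new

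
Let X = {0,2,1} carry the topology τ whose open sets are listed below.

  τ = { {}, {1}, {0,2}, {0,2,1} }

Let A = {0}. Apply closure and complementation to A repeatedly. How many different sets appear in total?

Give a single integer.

6

complement {2,1}; its interior {1}; cl(A) = X∖{1} = {0,2}
With k = closure, c = complement:
  1. A     = {0}
  2. kA    = {0,2}
  3. cA    = {2,1}
  4. ckA   = {1}
  5. kcA   = {0,2,1}
  6. ckcA  = {}
k, c of each give nothing new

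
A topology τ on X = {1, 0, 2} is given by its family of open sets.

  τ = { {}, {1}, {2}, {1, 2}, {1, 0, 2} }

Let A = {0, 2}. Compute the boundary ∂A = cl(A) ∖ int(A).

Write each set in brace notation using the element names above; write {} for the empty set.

{0}

U open, U⊆A: {}, {2}. int(A) = ⋃ = {2}
X∖A={1}, int(X∖A)={1}, hence cl(A)={0, 2}
∂A: remove int from cl → {0}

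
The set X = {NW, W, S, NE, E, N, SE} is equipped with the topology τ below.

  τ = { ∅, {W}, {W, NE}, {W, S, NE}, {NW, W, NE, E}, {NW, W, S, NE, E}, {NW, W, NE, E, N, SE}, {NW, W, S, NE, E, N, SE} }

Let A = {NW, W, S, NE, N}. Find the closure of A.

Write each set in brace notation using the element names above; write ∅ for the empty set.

complement {E, SE}; its interior ∅; cl(A) = X∖∅ = {NW, W, S, NE, E, N, SE}

{NW, W, S, NE, E, N, SE}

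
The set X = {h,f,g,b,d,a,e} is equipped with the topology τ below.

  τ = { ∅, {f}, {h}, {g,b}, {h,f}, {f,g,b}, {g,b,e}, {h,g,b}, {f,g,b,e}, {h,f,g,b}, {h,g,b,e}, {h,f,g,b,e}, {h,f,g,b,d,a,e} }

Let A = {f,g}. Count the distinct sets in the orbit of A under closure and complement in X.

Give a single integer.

10

complement {h,b,d,a,e}; its interior {h}; cl(A) = X∖{h} = {f,g,b,d,a,e}
With k = closure, c = complement:
  1. A     = {f,g}
  2. kA    = {f,g,b,d,a,e}
  3. cA    = {h,b,d,a,e}
  4. ckA   = {h}
  5. kcA   = {h,g,b,d,a,e}
  6. kckA  = {h,d,a}
  7. ckcA  = {f}
  8. ckckA = {f,g,b,e}
  9. kckcA = {f,d,a}
  10. ckckcA = {h,g,b,e}
k, c of each give nothing new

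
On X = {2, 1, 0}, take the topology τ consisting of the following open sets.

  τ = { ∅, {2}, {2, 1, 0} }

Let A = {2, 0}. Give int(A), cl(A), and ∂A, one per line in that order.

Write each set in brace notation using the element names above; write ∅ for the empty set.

interior: largest open inside A is {2} (from ∅, {2})
cl via duality: int({1}) = ∅, so X∖∅ = {2, 1, 0}
cl∖int = {1, 0}

int(A) = {2}
cl(A)  = {2, 1, 0}
∂A     = {1, 0}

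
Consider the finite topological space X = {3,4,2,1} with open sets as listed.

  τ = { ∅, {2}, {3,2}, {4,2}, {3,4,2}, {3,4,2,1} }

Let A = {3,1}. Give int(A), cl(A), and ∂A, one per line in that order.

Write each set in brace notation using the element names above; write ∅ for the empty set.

open subsets of A: ∅; so int(A) = ∅
closure: X∖int(X∖A) = X∖{4,2} = {3,1}
∂A = {3,1} minus ∅ = {3,1}

int(A) = ∅
cl(A)  = {3,1}
∂A     = {3,1}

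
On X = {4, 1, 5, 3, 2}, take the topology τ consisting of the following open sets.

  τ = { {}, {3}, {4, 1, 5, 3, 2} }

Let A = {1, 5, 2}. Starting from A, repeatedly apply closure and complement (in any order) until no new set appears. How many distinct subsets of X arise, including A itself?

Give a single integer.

6

cl via duality: int({4, 3}) = {3}, so X∖{3} = {4, 1, 5, 2}
Write k for closure, c for complement:
  1. A     = {1, 5, 2}
  2. kA    = {4, 1, 5, 2}
  3. cA    = {4, 3}
  4. ckA   = {3}
  5. kcA   = {4, 1, 5, 3, 2}
  6. ckcA  = {}
applying k or c yields no new set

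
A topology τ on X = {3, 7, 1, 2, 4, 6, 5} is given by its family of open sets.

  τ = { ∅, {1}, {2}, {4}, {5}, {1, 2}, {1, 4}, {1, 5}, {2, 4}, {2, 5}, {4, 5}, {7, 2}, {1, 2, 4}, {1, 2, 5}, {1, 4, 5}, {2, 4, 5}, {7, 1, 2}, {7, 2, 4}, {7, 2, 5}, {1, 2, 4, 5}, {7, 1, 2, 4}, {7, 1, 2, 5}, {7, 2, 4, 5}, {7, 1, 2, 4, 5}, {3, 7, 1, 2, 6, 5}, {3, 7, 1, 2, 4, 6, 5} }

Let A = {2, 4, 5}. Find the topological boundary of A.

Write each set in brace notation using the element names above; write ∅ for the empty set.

{3, 7, 6}

interior: largest open inside A is {2, 4, 5} (from ∅, {4}, {2}, {5}, {2, 5}, {2, 4}, {4, 5}, {2, 4, 5})
cl via duality: int({3, 7, 1, 6}) = {1}, so X∖{1} = {3, 7, 2, 4, 6, 5}
cl∖int = {3, 7, 6}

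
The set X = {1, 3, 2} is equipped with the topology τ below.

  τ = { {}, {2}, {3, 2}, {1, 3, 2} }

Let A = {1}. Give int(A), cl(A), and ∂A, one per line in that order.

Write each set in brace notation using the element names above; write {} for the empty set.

opens ⊆ A: {}; union → int = {}
complement {3, 2}; its interior {3, 2}; cl(A) = X∖{3, 2} = {1}
boundary = {1} ∖ {} = {1}

int(A) = {}
cl(A)  = {1}
∂A     = {1}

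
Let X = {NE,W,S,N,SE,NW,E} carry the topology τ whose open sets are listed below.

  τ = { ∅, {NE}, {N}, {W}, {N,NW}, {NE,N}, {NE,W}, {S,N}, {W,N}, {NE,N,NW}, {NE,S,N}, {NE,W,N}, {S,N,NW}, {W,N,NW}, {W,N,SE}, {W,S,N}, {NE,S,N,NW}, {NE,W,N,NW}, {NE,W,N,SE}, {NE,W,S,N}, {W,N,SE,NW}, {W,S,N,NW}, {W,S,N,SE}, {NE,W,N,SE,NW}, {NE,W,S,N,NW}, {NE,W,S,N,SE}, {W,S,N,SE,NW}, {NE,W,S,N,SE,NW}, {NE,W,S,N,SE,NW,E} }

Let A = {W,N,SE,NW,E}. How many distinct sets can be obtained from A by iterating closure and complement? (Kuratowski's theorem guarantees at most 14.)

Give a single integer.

complement {NE,S}; its interior {NE}; cl(A) = X∖{NE} = {W,S,N,SE,NW,E}
With k = closure, c = complement:
  1. A     = {W,N,SE,NW,E}
  2. kA    = {W,S,N,SE,NW,E}
  3. cA    = {NE,S}
  4. ckA   = {NE}
  5. kcA   = {NE,S,E}
  6. kckA  = {NE,E}
  7. ckcA  = {W,N,SE,NW}
  8. ckckA = {W,S,N,SE,NW}
k, c of each give nothing new

8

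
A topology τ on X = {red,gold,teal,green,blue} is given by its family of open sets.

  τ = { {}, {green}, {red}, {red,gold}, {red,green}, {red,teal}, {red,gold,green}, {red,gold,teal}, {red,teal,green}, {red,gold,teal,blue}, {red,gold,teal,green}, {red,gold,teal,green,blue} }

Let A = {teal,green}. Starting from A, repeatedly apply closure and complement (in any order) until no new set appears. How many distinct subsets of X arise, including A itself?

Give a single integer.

6

complement {red,gold,blue}; its interior {red,gold}; cl(A) = X∖{red,gold} = {teal,green,blue}
With k = closure, c = complement:
  1. A     = {teal,green}
  2. kA    = {teal,green,blue}
  3. cA    = {red,gold,blue}
  4. ckA   = {red,gold}
  5. kcA   = {red,gold,teal,blue}
  6. ckcA  = {green}
k, c of each give nothing new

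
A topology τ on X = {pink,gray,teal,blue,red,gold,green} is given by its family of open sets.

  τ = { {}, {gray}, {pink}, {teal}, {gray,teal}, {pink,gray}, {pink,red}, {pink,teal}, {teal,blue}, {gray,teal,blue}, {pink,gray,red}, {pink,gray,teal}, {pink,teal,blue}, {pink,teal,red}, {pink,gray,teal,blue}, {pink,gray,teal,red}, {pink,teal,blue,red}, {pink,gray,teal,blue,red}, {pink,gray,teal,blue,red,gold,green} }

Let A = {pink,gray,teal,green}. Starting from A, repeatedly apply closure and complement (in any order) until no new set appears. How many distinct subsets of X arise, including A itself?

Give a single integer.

X∖A={blue,red,gold}, int(X∖A)={}, hence cl(A)={pink,gray,teal,blue,red,gold,green}
Orbit (k=closure, c=complement):
  1. A     = {pink,gray,teal,green}
  2. kA    = {pink,gray,teal,blue,red,gold,green}
  3. cA    = {blue,red,gold}
  4. ckA   = {}
  5. kcA   = {blue,red,gold,green}
  6. ckcA  = {pink,gray,teal}
(closed under both — stop)

6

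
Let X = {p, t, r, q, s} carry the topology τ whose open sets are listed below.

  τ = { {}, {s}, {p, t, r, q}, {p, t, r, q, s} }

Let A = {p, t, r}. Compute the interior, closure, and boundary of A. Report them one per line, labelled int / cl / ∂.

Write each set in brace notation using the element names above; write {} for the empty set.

int(A) = {}
cl(A)  = {p, t, r, q}
∂A     = {p, t, r, q}

interior: largest open inside A is {} (from {})
cl via duality: int({q, s}) = {s}, so X∖{s} = {p, t, r, q}
cl∖int = {p, t, r, q}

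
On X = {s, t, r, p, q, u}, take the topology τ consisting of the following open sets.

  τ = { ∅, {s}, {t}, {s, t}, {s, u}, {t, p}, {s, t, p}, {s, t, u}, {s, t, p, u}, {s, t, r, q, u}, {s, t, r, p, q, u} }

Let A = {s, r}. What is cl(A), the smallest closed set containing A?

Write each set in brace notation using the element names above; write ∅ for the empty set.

cl via duality: int({t, p, q, u}) = {t, p}, so X∖{t, p} = {s, r, q, u}

{s, r, q, u}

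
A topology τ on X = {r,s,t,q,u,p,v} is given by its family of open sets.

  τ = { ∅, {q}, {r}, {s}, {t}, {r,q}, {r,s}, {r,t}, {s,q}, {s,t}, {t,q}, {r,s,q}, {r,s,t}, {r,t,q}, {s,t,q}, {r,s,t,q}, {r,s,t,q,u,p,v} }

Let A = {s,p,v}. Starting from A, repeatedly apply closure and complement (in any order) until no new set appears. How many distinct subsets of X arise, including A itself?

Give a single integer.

6

X∖A={r,t,q,u}, int(X∖A)={r,t,q}, hence cl(A)={s,u,p,v}
Orbit (k=closure, c=complement):
  1. A     = {s,p,v}
  2. kA    = {s,u,p,v}
  3. cA    = {r,t,q,u}
  4. ckA   = {r,t,q}
  5. kcA   = {r,t,q,u,p,v}
  6. ckcA  = {s}
(closed under both — stop)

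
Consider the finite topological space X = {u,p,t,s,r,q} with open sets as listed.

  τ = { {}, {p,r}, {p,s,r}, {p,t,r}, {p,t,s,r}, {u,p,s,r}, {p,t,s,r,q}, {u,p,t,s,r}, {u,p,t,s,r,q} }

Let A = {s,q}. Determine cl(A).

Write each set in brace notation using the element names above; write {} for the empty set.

{u,s,q}

complement {u,p,t,r}; its interior {p,t,r}; cl(A) = X∖{p,t,r} = {u,s,q}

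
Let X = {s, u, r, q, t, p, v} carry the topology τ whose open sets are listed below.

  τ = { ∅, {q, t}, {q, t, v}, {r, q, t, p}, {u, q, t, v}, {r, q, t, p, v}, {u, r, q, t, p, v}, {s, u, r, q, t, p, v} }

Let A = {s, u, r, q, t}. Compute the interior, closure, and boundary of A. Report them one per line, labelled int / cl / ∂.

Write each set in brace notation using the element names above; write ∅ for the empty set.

int(A) = {q, t}
cl(A)  = {s, u, r, q, t, p, v}
∂A     = {s, u, r, p, v}

open subsets of A: ∅, {q, t}; so int(A) = {q, t}
closure: X∖int(X∖A) = X∖∅ = {s, u, r, q, t, p, v}
∂A = {s, u, r, q, t, p, v} minus {q, t} = {s, u, r, p, v}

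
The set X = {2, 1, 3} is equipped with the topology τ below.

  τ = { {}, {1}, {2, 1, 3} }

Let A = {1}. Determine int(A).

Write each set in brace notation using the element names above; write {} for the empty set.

U open, U⊆A: {}, {1}. int(A) = ⋃ = {1}

{1}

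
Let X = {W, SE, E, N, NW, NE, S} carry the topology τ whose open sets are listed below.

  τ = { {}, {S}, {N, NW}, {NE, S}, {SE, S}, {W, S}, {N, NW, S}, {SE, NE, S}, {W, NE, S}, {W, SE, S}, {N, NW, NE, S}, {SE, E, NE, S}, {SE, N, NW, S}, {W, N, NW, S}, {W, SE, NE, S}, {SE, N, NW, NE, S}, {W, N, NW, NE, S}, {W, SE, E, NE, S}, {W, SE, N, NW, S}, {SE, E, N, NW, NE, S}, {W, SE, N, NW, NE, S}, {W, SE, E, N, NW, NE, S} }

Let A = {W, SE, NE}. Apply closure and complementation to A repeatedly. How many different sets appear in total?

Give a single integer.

6

cl via duality: int({E, N, NW, S}) = {N, NW, S}, so X∖{N, NW, S} = {W, SE, E, NE}
Write k for closure, c for complement:
  1. A     = {W, SE, NE}
  2. kA    = {W, SE, E, NE}
  3. cA    = {E, N, NW, S}
  4. ckA   = {N, NW, S}
  5. kcA   = {W, SE, E, N, NW, NE, S}
  6. ckcA  = {}
applying k or c yields no new set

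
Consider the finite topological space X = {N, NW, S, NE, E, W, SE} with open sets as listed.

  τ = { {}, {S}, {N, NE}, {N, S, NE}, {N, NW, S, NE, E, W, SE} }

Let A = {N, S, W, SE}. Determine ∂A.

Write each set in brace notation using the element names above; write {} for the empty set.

interior: largest open inside A is {S} (from {}, {S})
cl via duality: int({NW, NE, E}) = {}, so X∖{} = {N, NW, S, NE, E, W, SE}
cl∖int = {N, NW, NE, E, W, SE}

{N, NW, NE, E, W, SE}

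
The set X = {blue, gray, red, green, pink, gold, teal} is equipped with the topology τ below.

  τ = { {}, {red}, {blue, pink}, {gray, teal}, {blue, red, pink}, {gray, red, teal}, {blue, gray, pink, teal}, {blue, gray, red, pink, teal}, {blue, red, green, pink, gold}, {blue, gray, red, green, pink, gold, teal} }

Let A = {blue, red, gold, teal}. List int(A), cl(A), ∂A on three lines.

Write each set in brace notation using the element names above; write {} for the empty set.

int(A) = {red}
cl(A)  = {blue, gray, red, green, pink, gold, teal}
∂A     = {blue, gray, green, pink, gold, teal}

interior: largest open inside A is {red} (from {}, {red})
cl via duality: int({gray, green, pink}) = {}, so X∖{} = {blue, gray, red, green, pink, gold, teal}
cl∖int = {blue, gray, green, pink, gold, teal}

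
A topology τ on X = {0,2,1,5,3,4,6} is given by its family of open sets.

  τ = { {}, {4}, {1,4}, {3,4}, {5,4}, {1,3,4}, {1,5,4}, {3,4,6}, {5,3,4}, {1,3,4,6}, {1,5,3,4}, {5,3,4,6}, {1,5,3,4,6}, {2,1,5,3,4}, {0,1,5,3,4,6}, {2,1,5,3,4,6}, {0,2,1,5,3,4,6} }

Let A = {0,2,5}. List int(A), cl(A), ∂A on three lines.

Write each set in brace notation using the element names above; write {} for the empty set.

U open, U⊆A: {}. int(A) = ⋃ = {}
X∖A={1,3,4,6}, int(X∖A)={1,3,4,6}, hence cl(A)={0,2,5}
∂A: remove int from cl → {0,2,5}

int(A) = {}
cl(A)  = {0,2,5}
∂A     = {0,2,5}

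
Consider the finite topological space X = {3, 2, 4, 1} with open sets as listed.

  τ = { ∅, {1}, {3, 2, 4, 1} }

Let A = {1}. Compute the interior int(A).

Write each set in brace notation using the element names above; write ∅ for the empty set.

open subsets of A: ∅, {1}; so int(A) = {1}

{1}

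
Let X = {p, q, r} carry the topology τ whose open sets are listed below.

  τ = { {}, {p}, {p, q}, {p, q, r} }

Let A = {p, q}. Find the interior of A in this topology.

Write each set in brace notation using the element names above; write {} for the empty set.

{p, q}

interior: largest open inside A is {p, q} (from {}, {p}, {p, q})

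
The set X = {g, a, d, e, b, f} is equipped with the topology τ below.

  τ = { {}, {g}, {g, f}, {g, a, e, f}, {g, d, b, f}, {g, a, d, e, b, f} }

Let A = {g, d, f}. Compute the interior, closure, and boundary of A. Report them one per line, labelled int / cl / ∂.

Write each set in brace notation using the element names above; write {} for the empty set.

opens ⊆ A: {}, {g}, {g, f}; union → int = {g, f}
complement {a, e, b}; its interior {}; cl(A) = X∖{} = {g, a, d, e, b, f}
boundary = {g, a, d, e, b, f} ∖ {g, f} = {a, d, e, b}

int(A) = {g, f}
cl(A)  = {g, a, d, e, b, f}
∂A     = {a, d, e, b}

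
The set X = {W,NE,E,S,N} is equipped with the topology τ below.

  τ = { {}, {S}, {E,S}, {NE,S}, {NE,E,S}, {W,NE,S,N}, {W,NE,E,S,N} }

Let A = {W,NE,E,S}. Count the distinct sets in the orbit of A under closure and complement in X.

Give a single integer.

6

closure: X∖int(X∖A) = X∖{} = {W,NE,E,S,N}
Let k=closure and c=complement:
  1. A     = {W,NE,E,S}
  2. kA    = {W,NE,E,S,N}
  3. cA    = {N}
  4. ckA   = {}
  5. kcA   = {W,N}
  6. ckcA  = {NE,E,S}
— saturated at 6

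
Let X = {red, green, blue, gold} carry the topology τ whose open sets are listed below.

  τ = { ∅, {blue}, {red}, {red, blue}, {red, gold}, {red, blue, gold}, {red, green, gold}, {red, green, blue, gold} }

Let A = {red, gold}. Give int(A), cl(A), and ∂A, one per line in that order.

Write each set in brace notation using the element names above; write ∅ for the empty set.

U open, U⊆A: ∅, {red}, {red, gold}. int(A) = ⋃ = {red, gold}
X∖A={green, blue}, int(X∖A)={blue}, hence cl(A)={red, green, gold}
∂A: remove int from cl → {green}

int(A) = {red, gold}
cl(A)  = {red, green, gold}
∂A     = {green}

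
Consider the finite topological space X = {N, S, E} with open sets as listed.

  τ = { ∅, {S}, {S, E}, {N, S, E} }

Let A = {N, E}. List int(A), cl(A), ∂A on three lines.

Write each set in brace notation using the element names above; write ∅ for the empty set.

int(A) = ∅
cl(A)  = {N, E}
∂A     = {N, E}

opens ⊆ A: ∅; union → int = ∅
complement {S}; its interior {S}; cl(A) = X∖{S} = {N, E}
boundary = {N, E} ∖ ∅ = {N, E}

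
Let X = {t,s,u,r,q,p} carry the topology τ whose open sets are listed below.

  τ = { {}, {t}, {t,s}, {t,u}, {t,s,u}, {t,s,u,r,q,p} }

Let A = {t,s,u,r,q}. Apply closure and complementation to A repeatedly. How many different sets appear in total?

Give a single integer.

6

closure: X∖int(X∖A) = X∖{} = {t,s,u,r,q,p}
Let k=closure and c=complement:
  1. A     = {t,s,u,r,q}
  2. kA    = {t,s,u,r,q,p}
  3. cA    = {p}
  4. ckA   = {}
  5. kcA   = {r,q,p}
  6. ckcA  = {t,s,u}
— saturated at 6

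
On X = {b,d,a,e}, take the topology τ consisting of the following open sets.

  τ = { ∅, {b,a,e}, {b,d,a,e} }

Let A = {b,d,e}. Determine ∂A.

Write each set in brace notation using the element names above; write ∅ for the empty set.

opens ⊆ A: ∅; union → int = ∅
complement {a}; its interior ∅; cl(A) = X∖∅ = {b,d,a,e}
boundary = {b,d,a,e} ∖ ∅ = {b,d,a,e}

{b,d,a,e}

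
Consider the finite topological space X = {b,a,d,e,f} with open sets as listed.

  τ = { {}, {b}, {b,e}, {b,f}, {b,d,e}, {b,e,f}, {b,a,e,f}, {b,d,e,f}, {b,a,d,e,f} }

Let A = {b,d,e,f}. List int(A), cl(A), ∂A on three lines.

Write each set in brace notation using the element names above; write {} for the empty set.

opens ⊆ A: {}, {b}, {b,f}, {b,e}, {b,d,e}, {b,e,f}, {b,d,e,f}; union → int = {b,d,e,f}
complement {a}; its interior {}; cl(A) = X∖{} = {b,a,d,e,f}
boundary = {b,a,d,e,f} ∖ {b,d,e,f} = {a}

int(A) = {b,d,e,f}
cl(A)  = {b,a,d,e,f}
∂A     = {a}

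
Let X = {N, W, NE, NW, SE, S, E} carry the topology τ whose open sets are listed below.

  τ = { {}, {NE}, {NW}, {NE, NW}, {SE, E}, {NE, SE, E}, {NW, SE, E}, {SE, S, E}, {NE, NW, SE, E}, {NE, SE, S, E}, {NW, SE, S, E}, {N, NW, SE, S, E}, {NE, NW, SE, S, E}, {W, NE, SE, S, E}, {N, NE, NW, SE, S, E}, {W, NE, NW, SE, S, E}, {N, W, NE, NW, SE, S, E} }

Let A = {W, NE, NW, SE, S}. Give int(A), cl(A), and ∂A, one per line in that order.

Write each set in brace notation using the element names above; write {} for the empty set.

int(A) = {NE, NW}
cl(A)  = {N, W, NE, NW, SE, S, E}
∂A     = {N, W, SE, S, E}

U open, U⊆A: {}, {NW}, {NE}, {NE, NW}. int(A) = ⋃ = {NE, NW}
X∖A={N, E}, int(X∖A)={}, hence cl(A)={N, W, NE, NW, SE, S, E}
∂A: remove int from cl → {N, W, SE, S, E}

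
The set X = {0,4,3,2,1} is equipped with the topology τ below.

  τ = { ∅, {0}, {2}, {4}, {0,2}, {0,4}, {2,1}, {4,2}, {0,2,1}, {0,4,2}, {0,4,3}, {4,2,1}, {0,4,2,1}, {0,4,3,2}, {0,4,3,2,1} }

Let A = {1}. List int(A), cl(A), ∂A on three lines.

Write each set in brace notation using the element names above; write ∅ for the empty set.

int(A) = ∅
cl(A)  = {1}
∂A     = {1}

open subsets of A: ∅; so int(A) = ∅
closure: X∖int(X∖A) = X∖{0,4,3,2} = {1}
∂A = {1} minus ∅ = {1}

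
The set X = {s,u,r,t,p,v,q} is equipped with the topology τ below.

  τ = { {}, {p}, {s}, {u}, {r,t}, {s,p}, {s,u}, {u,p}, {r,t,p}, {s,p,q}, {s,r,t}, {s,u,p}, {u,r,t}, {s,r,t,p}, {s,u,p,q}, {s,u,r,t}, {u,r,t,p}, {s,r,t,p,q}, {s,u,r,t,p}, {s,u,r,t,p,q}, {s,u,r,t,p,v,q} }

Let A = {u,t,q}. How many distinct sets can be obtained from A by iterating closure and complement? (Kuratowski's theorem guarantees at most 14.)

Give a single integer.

complement {s,r,p,v}; its interior {s,p}; cl(A) = X∖{s,p} = {u,r,t,v,q}
With k = closure, c = complement:
  1. A     = {u,t,q}
  2. kA    = {u,r,t,v,q}
  3. cA    = {s,r,p,v}
  4. ckA   = {s,p}
  5. kcA   = {s,r,t,p,v,q}
  6. kckA  = {s,p,v,q}
  7. ckcA  = {u}
  8. ckckA = {u,r,t}
  9. kckcA = {u,v}
  10. kckckA = {u,r,t,v}
  11. ckckcA = {s,r,t,p,q}
  12. ckckckA = {s,p,q}
k, c of each give nothing new

12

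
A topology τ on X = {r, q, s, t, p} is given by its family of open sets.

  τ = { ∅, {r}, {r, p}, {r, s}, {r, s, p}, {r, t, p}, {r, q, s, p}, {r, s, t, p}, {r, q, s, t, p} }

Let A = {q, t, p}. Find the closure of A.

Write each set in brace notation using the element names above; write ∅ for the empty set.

{q, t, p}

X∖A={r, s}, int(X∖A)={r, s}, hence cl(A)={q, t, p}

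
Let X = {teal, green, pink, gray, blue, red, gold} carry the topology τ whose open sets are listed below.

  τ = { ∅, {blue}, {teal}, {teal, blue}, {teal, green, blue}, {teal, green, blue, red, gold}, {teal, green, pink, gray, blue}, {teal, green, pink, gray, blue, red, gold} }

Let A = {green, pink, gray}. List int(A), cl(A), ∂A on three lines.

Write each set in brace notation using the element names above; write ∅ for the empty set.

int(A) = ∅
cl(A)  = {green, pink, gray, red, gold}
∂A     = {green, pink, gray, red, gold}

interior: largest open inside A is ∅ (from ∅)
cl via duality: int({teal, blue, red, gold}) = {teal, blue}, so X∖{teal, blue} = {green, pink, gray, red, gold}
cl∖int = {green, pink, gray, red, gold}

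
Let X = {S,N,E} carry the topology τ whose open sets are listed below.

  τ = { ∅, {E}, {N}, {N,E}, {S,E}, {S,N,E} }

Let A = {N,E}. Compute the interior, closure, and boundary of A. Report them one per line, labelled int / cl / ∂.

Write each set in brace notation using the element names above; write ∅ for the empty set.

opens ⊆ A: ∅, {E}, {N}, {N,E}; union → int = {N,E}
complement {S}; its interior ∅; cl(A) = X∖∅ = {S,N,E}
boundary = {S,N,E} ∖ {N,E} = {S}

int(A) = {N,E}
cl(A)  = {S,N,E}
∂A     = {S}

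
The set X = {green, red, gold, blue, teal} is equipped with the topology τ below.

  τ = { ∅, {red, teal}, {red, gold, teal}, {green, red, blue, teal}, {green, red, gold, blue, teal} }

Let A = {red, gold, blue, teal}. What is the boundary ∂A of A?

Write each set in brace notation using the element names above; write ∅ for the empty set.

{green, blue}

open subsets of A: ∅, {red, teal}, {red, gold, teal}; so int(A) = {red, gold, teal}
closure: X∖int(X∖A) = X∖∅ = {green, red, gold, blue, teal}
∂A = {green, red, gold, blue, teal} minus {red, gold, teal} = {green, blue}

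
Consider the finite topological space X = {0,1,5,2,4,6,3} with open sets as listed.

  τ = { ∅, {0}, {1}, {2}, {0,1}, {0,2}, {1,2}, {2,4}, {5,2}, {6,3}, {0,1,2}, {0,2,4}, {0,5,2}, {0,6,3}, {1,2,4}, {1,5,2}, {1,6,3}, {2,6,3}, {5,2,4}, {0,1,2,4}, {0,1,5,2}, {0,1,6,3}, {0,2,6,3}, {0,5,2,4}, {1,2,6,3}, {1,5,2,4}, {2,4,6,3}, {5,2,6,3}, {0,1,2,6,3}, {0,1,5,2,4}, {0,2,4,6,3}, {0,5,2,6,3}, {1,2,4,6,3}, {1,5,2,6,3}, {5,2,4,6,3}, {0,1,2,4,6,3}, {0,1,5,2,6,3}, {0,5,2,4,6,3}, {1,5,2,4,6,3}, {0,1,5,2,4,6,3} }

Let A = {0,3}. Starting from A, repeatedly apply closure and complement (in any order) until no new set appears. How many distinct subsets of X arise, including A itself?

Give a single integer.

complement {1,5,2,4,6}; its interior {1,5,2,4}; cl(A) = X∖{1,5,2,4} = {0,6,3}
With k = closure, c = complement:
  1. A     = {0,3}
  2. kA    = {0,6,3}
  3. cA    = {1,5,2,4,6}
  4. ckA   = {1,5,2,4}
  5. kcA   = {1,5,2,4,6,3}
  6. ckcA  = {0}
k, c of each give nothing new

6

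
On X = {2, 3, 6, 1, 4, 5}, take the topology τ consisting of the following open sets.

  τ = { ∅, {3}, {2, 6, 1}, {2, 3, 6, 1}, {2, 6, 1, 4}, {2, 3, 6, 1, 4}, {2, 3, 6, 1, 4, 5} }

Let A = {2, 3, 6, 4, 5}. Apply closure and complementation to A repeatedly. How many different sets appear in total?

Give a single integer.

closure: X∖int(X∖A) = X∖∅ = {2, 3, 6, 1, 4, 5}
Let k=closure and c=complement:
  1. A     = {2, 3, 6, 4, 5}
  2. kA    = {2, 3, 6, 1, 4, 5}
  3. cA    = {1}
  4. ckA   = ∅
  5. kcA   = {2, 6, 1, 4, 5}
  6. ckcA  = {3}
  7. kckcA = {3, 5}
  8. ckckcA = {2, 6, 1, 4}
— saturated at 8

8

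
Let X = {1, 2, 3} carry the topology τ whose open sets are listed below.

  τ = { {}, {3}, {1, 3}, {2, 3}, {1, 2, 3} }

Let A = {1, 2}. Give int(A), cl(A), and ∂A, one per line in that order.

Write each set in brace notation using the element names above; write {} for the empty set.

int(A) = {}
cl(A)  = {1, 2}
∂A     = {1, 2}

open subsets of A: {}; so int(A) = {}
closure: X∖int(X∖A) = X∖{3} = {1, 2}
∂A = {1, 2} minus {} = {1, 2}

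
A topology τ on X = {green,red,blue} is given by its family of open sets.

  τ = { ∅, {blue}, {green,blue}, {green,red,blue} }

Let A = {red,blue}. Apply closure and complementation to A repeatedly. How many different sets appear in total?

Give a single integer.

6

closure: X∖int(X∖A) = X∖∅ = {green,red,blue}
Let k=closure and c=complement:
  1. A     = {red,blue}
  2. kA    = {green,red,blue}
  3. cA    = {green}
  4. ckA   = ∅
  5. kcA   = {green,red}
  6. ckcA  = {blue}
— saturated at 6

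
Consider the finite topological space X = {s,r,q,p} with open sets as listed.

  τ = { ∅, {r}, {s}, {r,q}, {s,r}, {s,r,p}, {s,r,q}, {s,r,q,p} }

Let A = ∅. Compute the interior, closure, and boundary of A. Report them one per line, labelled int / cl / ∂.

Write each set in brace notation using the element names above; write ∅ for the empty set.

opens ⊆ A: ∅; union → int = ∅
complement {s,r,q,p}; its interior {s,r,q,p}; cl(A) = X∖{s,r,q,p} = ∅
boundary = ∅ ∖ ∅ = ∅

int(A) = ∅
cl(A)  = ∅
∂A     = ∅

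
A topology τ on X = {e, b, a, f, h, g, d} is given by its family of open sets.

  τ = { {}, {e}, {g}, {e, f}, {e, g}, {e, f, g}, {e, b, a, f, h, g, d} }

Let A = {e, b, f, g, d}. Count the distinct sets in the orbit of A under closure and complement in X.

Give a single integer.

closure: X∖int(X∖A) = X∖{} = {e, b, a, f, h, g, d}
Let k=closure and c=complement:
  1. A     = {e, b, f, g, d}
  2. kA    = {e, b, a, f, h, g, d}
  3. cA    = {a, h}
  4. ckA   = {}
  5. kcA   = {b, a, h, d}
  6. ckcA  = {e, f, g}
— saturated at 6

6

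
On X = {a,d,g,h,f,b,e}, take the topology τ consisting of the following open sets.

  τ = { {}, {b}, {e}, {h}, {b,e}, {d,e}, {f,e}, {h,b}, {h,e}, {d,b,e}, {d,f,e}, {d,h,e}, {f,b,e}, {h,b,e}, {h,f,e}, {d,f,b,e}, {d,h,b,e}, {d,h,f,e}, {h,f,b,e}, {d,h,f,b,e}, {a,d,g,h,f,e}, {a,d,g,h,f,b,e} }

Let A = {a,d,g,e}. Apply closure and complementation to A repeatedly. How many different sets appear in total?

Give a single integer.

cl via duality: int({h,f,b}) = {h,b}, so X∖{h,b} = {a,d,g,f,e}
Write k for closure, c for complement:
  1. A     = {a,d,g,e}
  2. kA    = {a,d,g,f,e}
  3. cA    = {h,f,b}
  4. ckA   = {h,b}
  5. kcA   = {a,g,h,f,b}
  6. kckA  = {a,g,h,b}
  7. ckcA  = {d,e}
  8. ckckA = {d,f,e}
applying k or c yields no new set

8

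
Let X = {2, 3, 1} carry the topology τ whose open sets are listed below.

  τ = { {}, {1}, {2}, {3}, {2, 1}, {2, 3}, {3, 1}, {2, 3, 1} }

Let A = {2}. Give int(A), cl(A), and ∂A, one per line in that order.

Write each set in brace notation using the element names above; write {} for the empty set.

interior: largest open inside A is {2} (from {}, {2})
cl via duality: int({3, 1}) = {3, 1}, so X∖{3, 1} = {2}
cl∖int = {}

int(A) = {2}
cl(A)  = {2}
∂A     = {}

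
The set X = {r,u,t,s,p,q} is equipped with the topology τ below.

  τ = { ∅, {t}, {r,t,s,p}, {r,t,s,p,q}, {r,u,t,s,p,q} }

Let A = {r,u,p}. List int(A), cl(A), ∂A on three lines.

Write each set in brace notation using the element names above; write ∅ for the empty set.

int(A) = ∅
cl(A)  = {r,u,s,p,q}
∂A     = {r,u,s,p,q}

open subsets of A: ∅; so int(A) = ∅
closure: X∖int(X∖A) = X∖{t} = {r,u,s,p,q}
∂A = {r,u,s,p,q} minus ∅ = {r,u,s,p,q}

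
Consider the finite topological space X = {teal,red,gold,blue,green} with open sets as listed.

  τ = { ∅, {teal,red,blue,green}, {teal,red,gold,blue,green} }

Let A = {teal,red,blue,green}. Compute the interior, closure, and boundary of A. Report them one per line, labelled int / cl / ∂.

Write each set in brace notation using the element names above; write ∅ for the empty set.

int(A) = {teal,red,blue,green}
cl(A)  = {teal,red,gold,blue,green}
∂A     = {gold}

opens ⊆ A: ∅, {teal,red,blue,green}; union → int = {teal,red,blue,green}
complement {gold}; its interior ∅; cl(A) = X∖∅ = {teal,red,gold,blue,green}
boundary = {teal,red,gold,blue,green} ∖ {teal,red,blue,green} = {gold}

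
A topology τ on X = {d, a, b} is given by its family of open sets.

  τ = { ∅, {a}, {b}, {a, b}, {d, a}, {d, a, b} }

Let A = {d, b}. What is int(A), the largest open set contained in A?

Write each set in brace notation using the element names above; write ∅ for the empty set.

{b}

opens ⊆ A: ∅, {b}; union → int = {b}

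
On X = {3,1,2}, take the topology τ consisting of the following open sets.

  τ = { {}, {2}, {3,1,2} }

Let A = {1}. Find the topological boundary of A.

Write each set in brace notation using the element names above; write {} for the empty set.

{3,1}

open subsets of A: {}; so int(A) = {}
closure: X∖int(X∖A) = X∖{2} = {3,1}
∂A = {3,1} minus {} = {3,1}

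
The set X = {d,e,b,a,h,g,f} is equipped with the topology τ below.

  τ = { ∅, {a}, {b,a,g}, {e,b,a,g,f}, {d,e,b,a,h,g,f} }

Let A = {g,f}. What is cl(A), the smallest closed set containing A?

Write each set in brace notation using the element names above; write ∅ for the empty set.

cl via duality: int({d,e,b,a,h}) = {a}, so X∖{a} = {d,e,b,h,g,f}

{d,e,b,h,g,f}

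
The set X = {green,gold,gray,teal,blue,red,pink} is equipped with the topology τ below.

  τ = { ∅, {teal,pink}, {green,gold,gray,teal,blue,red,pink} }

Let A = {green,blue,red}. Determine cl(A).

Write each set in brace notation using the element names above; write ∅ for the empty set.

closure: X∖int(X∖A) = X∖{teal,pink} = {green,gold,gray,blue,red}

{green,gold,gray,blue,red}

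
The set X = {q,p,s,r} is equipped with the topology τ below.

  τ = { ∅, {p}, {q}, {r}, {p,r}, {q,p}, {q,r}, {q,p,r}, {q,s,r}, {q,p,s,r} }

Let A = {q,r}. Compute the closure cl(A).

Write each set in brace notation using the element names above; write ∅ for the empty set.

{q,s,r}

X∖A={p,s}, int(X∖A)={p}, hence cl(A)={q,s,r}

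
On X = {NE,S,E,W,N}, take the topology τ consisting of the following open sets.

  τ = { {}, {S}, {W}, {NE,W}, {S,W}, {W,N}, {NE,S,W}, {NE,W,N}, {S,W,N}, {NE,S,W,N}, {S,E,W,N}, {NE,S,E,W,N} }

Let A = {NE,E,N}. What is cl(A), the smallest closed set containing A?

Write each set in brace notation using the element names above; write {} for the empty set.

{NE,E,N}

X∖A={S,W}, int(X∖A)={S,W}, hence cl(A)={NE,E,N}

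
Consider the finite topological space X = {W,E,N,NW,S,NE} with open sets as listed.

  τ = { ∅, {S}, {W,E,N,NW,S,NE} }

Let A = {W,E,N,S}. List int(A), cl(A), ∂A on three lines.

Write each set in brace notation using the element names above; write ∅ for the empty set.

opens ⊆ A: ∅, {S}; union → int = {S}
complement {NW,NE}; its interior ∅; cl(A) = X∖∅ = {W,E,N,NW,S,NE}
boundary = {W,E,N,NW,S,NE} ∖ {S} = {W,E,N,NW,NE}

int(A) = {S}
cl(A)  = {W,E,N,NW,S,NE}
∂A     = {W,E,N,NW,NE}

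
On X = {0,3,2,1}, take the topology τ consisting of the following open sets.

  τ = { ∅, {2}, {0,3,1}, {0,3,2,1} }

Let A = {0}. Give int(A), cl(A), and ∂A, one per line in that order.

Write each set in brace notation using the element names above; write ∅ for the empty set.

int(A) = ∅
cl(A)  = {0,3,1}
∂A     = {0,3,1}

U open, U⊆A: ∅. int(A) = ⋃ = ∅
X∖A={3,2,1}, int(X∖A)={2}, hence cl(A)={0,3,1}
∂A: remove int from cl → {0,3,1}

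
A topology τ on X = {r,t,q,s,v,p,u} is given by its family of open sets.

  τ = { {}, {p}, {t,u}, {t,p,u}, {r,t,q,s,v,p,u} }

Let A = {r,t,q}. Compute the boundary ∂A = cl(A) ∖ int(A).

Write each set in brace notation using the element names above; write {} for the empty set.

{r,t,q,s,v,u}

U open, U⊆A: {}. int(A) = ⋃ = {}
X∖A={s,v,p,u}, int(X∖A)={p}, hence cl(A)={r,t,q,s,v,u}
∂A: remove int from cl → {r,t,q,s,v,u}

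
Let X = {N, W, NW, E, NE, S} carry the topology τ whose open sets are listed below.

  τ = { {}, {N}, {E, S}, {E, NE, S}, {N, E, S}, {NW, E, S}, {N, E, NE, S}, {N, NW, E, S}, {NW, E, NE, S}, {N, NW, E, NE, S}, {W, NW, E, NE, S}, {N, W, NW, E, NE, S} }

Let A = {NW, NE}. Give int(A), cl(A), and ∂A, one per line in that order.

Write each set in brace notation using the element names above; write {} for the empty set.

int(A) = {}
cl(A)  = {W, NW, NE}
∂A     = {W, NW, NE}

opens ⊆ A: {}; union → int = {}
complement {N, W, E, S}; its interior {N, E, S}; cl(A) = X∖{N, E, S} = {W, NW, NE}
boundary = {W, NW, NE} ∖ {} = {W, NW, NE}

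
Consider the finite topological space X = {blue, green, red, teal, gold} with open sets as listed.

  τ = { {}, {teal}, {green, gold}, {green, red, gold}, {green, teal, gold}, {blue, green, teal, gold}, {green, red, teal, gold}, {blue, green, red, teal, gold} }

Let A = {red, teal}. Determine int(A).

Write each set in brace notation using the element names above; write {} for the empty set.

opens ⊆ A: {}, {teal}; union → int = {teal}

{teal}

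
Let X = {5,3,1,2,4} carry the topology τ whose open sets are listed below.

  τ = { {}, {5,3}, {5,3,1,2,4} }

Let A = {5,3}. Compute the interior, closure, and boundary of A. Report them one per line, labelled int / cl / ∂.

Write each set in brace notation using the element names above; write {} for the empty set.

interior: largest open inside A is {5,3} (from {}, {5,3})
cl via duality: int({1,2,4}) = {}, so X∖{} = {5,3,1,2,4}
cl∖int = {1,2,4}

int(A) = {5,3}
cl(A)  = {5,3,1,2,4}
∂A     = {1,2,4}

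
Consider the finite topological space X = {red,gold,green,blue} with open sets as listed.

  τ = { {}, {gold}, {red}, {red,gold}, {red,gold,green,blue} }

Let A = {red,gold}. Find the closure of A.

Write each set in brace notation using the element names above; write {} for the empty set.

X∖A={green,blue}, int(X∖A)={}, hence cl(A)={red,gold,green,blue}

{red,gold,green,blue}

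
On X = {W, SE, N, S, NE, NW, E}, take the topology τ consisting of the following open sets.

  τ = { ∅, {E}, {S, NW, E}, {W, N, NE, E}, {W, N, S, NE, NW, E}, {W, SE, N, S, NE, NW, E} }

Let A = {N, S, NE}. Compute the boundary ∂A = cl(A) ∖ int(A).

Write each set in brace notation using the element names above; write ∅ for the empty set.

{W, SE, N, S, NE, NW}

open subsets of A: ∅; so int(A) = ∅
closure: X∖int(X∖A) = X∖{E} = {W, SE, N, S, NE, NW}
∂A = {W, SE, N, S, NE, NW} minus ∅ = {W, SE, N, S, NE, NW}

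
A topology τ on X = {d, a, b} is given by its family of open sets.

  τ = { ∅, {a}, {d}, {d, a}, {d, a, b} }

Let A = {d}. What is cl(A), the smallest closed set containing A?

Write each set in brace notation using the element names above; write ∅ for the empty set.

closure: X∖int(X∖A) = X∖{a} = {d, b}

{d, b}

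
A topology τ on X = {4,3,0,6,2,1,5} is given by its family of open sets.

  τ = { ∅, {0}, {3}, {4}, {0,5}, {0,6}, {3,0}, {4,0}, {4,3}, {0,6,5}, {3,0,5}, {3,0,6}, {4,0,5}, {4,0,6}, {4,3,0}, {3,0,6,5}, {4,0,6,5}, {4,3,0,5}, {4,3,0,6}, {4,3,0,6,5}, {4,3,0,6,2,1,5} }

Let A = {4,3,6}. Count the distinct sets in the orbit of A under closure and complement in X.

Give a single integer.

8

closure: X∖int(X∖A) = X∖{0,5} = {4,3,6,2,1}
Let k=closure and c=complement:
  1. A     = {4,3,6}
  2. kA    = {4,3,6,2,1}
  3. cA    = {0,2,1,5}
  4. ckA   = {0,5}
  5. kcA   = {0,6,2,1,5}
  6. ckcA  = {4,3}
  7. kckcA = {4,3,2,1}
  8. ckckcA = {0,6,5}
— saturated at 8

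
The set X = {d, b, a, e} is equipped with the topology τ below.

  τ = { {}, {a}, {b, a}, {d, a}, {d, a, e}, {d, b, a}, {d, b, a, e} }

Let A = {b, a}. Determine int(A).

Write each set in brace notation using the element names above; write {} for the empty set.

U open, U⊆A: {}, {a}, {b, a}. int(A) = ⋃ = {b, a}

{b, a}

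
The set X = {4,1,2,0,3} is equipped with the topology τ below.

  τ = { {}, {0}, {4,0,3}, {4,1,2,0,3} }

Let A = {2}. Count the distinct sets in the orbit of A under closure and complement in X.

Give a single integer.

cl via duality: int({4,1,0,3}) = {4,0,3}, so X∖{4,0,3} = {1,2}
Write k for closure, c for complement:
  1. A     = {2}
  2. kA    = {1,2}
  3. cA    = {4,1,0,3}
  4. ckA   = {4,0,3}
  5. kcA   = {4,1,2,0,3}
  6. ckcA  = {}
applying k or c yields no new set

6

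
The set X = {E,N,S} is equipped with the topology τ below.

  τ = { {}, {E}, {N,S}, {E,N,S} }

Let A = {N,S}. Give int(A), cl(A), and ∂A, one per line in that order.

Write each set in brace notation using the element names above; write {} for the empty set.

U open, U⊆A: {}, {N,S}. int(A) = ⋃ = {N,S}
X∖A={E}, int(X∖A)={E}, hence cl(A)={N,S}
∂A: remove int from cl → {}

int(A) = {N,S}
cl(A)  = {N,S}
∂A     = {}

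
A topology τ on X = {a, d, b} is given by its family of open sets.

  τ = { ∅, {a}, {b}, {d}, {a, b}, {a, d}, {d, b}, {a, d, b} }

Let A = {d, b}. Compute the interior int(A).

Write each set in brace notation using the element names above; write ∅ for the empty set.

opens ⊆ A: ∅, {b}, {d}, {d, b}; union → int = {d, b}

{d, b}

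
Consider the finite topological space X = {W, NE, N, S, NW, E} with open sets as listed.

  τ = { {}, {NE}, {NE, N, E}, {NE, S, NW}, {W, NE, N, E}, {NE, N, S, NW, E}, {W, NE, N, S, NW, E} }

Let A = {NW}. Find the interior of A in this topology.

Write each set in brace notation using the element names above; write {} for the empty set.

{}

opens ⊆ A: {}; union → int = {}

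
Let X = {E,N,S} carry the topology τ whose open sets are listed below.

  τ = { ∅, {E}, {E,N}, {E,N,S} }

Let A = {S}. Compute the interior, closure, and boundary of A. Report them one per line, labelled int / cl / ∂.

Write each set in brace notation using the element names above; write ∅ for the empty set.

interior: largest open inside A is ∅ (from ∅)
cl via duality: int({E,N}) = {E,N}, so X∖{E,N} = {S}
cl∖int = {S}

int(A) = ∅
cl(A)  = {S}
∂A     = {S}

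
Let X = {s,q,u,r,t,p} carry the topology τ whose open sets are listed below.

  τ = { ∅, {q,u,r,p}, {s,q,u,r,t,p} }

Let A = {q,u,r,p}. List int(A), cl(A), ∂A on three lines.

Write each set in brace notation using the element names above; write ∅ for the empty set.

int(A) = {q,u,r,p}
cl(A)  = {s,q,u,r,t,p}
∂A     = {s,t}

U open, U⊆A: ∅, {q,u,r,p}. int(A) = ⋃ = {q,u,r,p}
X∖A={s,t}, int(X∖A)=∅, hence cl(A)={s,q,u,r,t,p}
∂A: remove int from cl → {s,t}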